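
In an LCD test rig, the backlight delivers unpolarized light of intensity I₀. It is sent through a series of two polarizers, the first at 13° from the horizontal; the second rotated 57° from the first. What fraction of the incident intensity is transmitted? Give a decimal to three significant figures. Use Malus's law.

≈ 0.148 I₀

Unpolarized light through the first polarizer → I₁ = ½ I₀, now polarized at 13°.
I₂ = I₁ cos²(57°) = 0.5 · 0.2966 I₀ = 0.1483 I₀.
Transmitted fraction = 0.1483.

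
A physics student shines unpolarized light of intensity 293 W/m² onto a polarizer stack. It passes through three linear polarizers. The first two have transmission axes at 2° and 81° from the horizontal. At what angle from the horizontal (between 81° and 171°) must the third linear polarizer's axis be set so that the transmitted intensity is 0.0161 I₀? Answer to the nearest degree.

Unpolarized light through the first polarizer → I₁ = ½ I₀, now polarized at 2°.
I₂ = I₁ cos²(81° − 2°) = 0.5 I₀ · cos²(79°) = 0.0182 I₀.
Need I₃/I₀ = 0.0161, so cos²(θ − 81°) = 0.0161 / 0.0182 = 0.8844.
θ − 81° = arccos(√0.8844) = 19.9°, giving θ ≈ 81 + 19.9 = 100.9°.

θ ≈ 101°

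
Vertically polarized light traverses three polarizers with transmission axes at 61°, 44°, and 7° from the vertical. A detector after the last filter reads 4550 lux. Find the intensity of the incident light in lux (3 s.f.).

By Malus's law, I₁ = I₀ cos²(61° − 0°) = I₀ cos²(61°) = 0.235 I₀.
I₂ = I₁ cos²(44° − 61°) = 0.235 I₀ · cos²(17°) = 0.2149 I₀.
I₃ = I₂ cos²(7° − 44°) = 0.2149 I₀ · cos²(37°) = 0.1371 I₀.
So 4550 lux = 0.1371 I₀, giving I₀ = 4550/0.1371 = 3.319e+04 lux.

I₀ ≈ 3.32e4 lux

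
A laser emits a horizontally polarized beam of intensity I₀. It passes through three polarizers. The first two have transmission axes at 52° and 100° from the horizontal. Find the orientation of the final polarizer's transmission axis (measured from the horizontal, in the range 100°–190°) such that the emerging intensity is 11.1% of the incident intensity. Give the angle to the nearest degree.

I₁ = I₀ cos²(52° − 0°) = I₀ cos²(52°) = 0.379 I₀.
I₂ = I₁ cos²(100° − 52°) = 0.379 I₀ · cos²(48°) = 0.1697 I₀.
Need I₃/I₀ = 0.111, so cos²(θ − 100°) = 0.111 / 0.1697 = 0.6541.
θ − 100° = arccos(√0.6541) = 36.0°, giving θ ≈ 100 + 36.0 = 136.0°.

θ ≈ 136°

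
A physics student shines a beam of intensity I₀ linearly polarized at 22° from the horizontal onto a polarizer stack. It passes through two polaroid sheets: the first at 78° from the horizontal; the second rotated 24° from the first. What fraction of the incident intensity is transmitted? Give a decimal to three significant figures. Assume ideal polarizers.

I₁ = I₀ cos²(78° − 22°) = I₀ cos²(56°) = 0.3127 I₀.
I₂ = I₁ cos²(24°) = 0.3127 · 0.8346 I₀ = 0.261 I₀.
Transmitted fraction = 0.261.

≈ 0.261 I₀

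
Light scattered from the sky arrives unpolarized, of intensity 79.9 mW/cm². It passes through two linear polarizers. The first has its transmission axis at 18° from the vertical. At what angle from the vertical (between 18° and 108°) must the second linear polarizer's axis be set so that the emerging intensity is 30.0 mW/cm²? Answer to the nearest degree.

Unpolarized light through the first polarizer → I₁ = ½ I₀, now polarized at 18°.
Target fraction: 30.0 / 79.9 mW/cm² = 0.3755 of I₀.
Need I₂/I₀ = 0.3755, so cos²(θ − 18°) = 0.3755 / 0.5 = 0.7509.
θ − 18° = arccos(√0.7509) = 29.9°, giving θ ≈ 18 + 29.9 = 47.9°.

θ ≈ 48°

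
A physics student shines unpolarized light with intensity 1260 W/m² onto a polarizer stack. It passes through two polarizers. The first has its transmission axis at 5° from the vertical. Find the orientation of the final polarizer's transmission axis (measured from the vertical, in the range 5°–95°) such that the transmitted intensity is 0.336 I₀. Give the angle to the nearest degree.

θ ≈ 40°

Unpolarized light through the first polarizer → I₁ = ½ I₀, now polarized at 5°.
Need I₂/I₀ = 0.336, so cos²(θ − 5°) = 0.336 / 0.5 = 0.672.
θ − 5° = arccos(√0.672) = 34.9°, giving θ ≈ 5 + 34.9 = 39.9°.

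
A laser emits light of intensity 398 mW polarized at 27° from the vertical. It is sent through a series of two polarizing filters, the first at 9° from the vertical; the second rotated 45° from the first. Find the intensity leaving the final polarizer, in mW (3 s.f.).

I ≈ 180 mW

I₁ = 398 mW · cos²(18°) = 360 mW.
I₂ = I₁ · cos²(45°) = 360 · 0.5 = 180 mW.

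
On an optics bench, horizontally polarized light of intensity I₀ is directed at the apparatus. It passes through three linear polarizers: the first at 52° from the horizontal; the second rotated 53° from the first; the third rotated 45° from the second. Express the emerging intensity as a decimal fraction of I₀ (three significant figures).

I₁ = I₀ cos²(52° − 0°) = I₀ cos²(52°) = 0.379 I₀.
I₂ = I₁ cos²(53°) = 0.379 · 0.3622 I₀ = 0.1373 I₀.
I₃ = I₂ cos²(45°) = 0.1373 · 0.5 I₀ = 0.06864 I₀.
Transmitted fraction = 0.06864.

≈ 0.0686 I₀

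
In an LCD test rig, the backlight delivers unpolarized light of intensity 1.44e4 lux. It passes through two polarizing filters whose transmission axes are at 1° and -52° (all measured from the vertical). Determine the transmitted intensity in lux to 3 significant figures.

I ≈ 2610 lux

Unpolarized light through the first polarizer → I₁ = 1.44e4 lux/2 = 7200 lux, polarized at 1°.
I₂ = I₁ · cos²(53°) = 7200 · 0.3622 = 2608 lux.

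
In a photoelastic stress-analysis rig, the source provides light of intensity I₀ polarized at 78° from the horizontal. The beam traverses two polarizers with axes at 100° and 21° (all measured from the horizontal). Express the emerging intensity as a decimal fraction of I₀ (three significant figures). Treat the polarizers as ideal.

By Malus's law, I₁ = I₀ cos²(100° − 78°) = I₀ cos²(22°) = 0.8597 I₀.
I₂ = I₁ cos²(21° − 100°) = 0.8597 I₀ · cos²(79°) = 0.0313 I₀.
Transmitted fraction = 0.0313.

≈ 0.0313 I₀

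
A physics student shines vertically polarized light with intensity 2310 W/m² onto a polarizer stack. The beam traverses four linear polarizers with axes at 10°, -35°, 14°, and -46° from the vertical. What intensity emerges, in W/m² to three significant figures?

I₁ = 2310 W/m² · cos²(10°) = 2240 W/m².
I₂ = I₁ · cos²(45°) = 2240 · 0.5 = 1120 W/m².
I₃ = I₂ · cos²(49°) = 1120 · 0.4304 = 482.1 W/m².
I₄ = I₃ · cos²(60°) = 482.1 · 0.25 = 120.5 W/m².

I ≈ 121 W/m²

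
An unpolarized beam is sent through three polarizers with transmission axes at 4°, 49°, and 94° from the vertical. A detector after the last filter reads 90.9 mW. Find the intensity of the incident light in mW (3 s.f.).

Unpolarized light through the first polarizer → I₁ = ½ I₀, now polarized at 4°.
I₂ = I₁ cos²(49° − 4°) = 0.5 I₀ · cos²(45°) = 0.25 I₀.
I₃ = I₂ cos²(94° − 49°) = 0.25 I₀ · cos²(45°) = 0.125 I₀.
So 90.9 mW = 0.125 I₀, giving I₀ = 90.9/0.125 = 727.2 mW.

I₀ ≈ 727 mW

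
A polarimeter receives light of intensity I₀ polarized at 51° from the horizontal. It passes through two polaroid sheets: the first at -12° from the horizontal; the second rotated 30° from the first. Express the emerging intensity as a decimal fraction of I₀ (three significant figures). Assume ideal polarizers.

I₁ = I₀ cos²(-12° − 51°) = I₀ cos²(63°) = 0.2061 I₀.
I₂ = I₁ cos²(30°) = 0.2061 · 0.75 I₀ = 0.1546 I₀.
Transmitted fraction = 0.1546.

≈ 0.155 I₀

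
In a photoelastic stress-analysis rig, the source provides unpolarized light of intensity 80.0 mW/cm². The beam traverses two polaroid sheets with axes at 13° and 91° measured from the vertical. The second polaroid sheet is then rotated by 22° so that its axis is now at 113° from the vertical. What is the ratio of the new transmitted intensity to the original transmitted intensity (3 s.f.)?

Before rotation:
Unpolarized light through the first polarizer → I₁ = ½ I₀, now polarized at 13°.
I₂ = I₁ cos²(91° − 13°) = 0.5 I₀ · cos²(78°) = 0.02161 I₀.
After rotation:
Unpolarized light through the first polarizer → I₁ = ½ I₀, now polarized at 13°.
Angle between axes 1 and 2: 80°. I₂ = 0.5 I₀ · cos²(80°) = 0.01508 I₀.
Ratio = 0.01508 / 0.02161 = 0.6976.

I_new/I_old ≈ 0.698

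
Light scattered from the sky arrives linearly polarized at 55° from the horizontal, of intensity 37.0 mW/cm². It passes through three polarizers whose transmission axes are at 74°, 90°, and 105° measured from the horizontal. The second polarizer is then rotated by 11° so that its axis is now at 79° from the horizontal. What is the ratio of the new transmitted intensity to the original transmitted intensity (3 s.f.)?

I_new/I_old ≈ 0.930

Before rotation:
By Malus's law, I₁ = I₀ cos²(74° − 55°) = I₀ cos²(19°) = 0.894 I₀.
I₂ = I₁ cos²(90° − 74°) = 0.894 I₀ · cos²(16°) = 0.8261 I₀.
I₃ = I₂ cos²(105° − 90°) = 0.8261 I₀ · cos²(15°) = 0.7707 I₀.
After rotation:
I₁ = I₀ cos²(74° − 55°) = I₀ cos²(19°) = 0.894 I₀.
I₂ = I₁ cos²(79° − 74°) = 0.894 I₀ · cos²(5°) = 0.8872 I₀.
I₃ = I₂ cos²(105° − 79°) = 0.8872 I₀ · cos²(26°) = 0.7167 I₀.
Ratio = 0.7167 / 0.7707 = 0.9299.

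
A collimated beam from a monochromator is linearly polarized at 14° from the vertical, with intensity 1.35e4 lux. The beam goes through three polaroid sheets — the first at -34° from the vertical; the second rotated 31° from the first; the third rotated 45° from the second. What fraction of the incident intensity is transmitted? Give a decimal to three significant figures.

I₁ = 1.35e4 lux · cos²(48°) = 6044 lux.
I₂ = I₁ · cos²(31°) = 6044 · 0.7347 = 4441 lux.
I₃ = I₂ · cos²(45°) = 4441 · 0.5 = 2221 lux.
Transmitted fraction = 0.1645.

I/I₀ ≈ 0.164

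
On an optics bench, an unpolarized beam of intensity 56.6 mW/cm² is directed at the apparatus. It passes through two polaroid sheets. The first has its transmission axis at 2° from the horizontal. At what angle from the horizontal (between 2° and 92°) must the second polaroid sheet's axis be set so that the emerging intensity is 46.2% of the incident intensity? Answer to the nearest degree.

θ ≈ 18°

Unpolarized light through the first polarizer → I₁ = ½ I₀, now polarized at 2°.
Need I₂/I₀ = 0.462, so cos²(θ − 2°) = 0.462 / 0.5 = 0.924.
θ − 2° = arccos(√0.924) = 16.0°, giving θ ≈ 2 + 16.0 = 18.0°.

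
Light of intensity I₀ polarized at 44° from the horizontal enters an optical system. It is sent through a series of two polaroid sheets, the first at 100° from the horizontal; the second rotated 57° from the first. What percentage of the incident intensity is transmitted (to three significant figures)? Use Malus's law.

≈ 9.28%

By Malus's law, I₁ = I₀ cos²(100° − 44°) = I₀ cos²(56°) = 0.3127 I₀.
I₂ = I₁ cos²(57°) = 0.3127 · 0.2966 I₀ = 0.09276 I₀.
That is 9.276% of the incident intensity.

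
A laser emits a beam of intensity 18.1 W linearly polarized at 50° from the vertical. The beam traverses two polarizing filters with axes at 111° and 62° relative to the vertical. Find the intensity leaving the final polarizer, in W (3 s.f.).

By Malus's law, I₁ = 18.1 W · cos²(61°) = 4.254 W.
I₂ = I₁ · cos²(49°) = 4.254 · 0.4304 = 1.831 W.

I ≈ 1.83 W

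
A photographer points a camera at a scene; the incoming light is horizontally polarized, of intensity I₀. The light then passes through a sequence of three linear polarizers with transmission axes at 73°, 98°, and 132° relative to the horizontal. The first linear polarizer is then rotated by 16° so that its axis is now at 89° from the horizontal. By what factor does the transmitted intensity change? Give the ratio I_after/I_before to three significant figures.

Before rotation:
By Malus's law, I₁ = I₀ cos²(73° − 0°) = I₀ cos²(73°) = 0.08548 I₀.
I₂ = I₁ cos²(98° − 73°) = 0.08548 I₀ · cos²(25°) = 0.07021 I₀.
I₃ = I₂ cos²(132° − 98°) = 0.07021 I₀ · cos²(34°) = 0.04826 I₀.
After rotation:
I₁ = I₀ cos²(89° − 0°) = I₀ cos²(89°) = 0.0003046 I₀.
I₂ = I₁ cos²(98° − 89°) = 0.0003046 I₀ · cos²(9°) = 0.0002971 I₀.
I₃ = I₂ cos²(132° − 98°) = 0.0002971 I₀ · cos²(34°) = 0.0002042 I₀.
Ratio = 0.0002042 / 0.04826 = 0.004232.

I_new/I_old ≈ 0.00423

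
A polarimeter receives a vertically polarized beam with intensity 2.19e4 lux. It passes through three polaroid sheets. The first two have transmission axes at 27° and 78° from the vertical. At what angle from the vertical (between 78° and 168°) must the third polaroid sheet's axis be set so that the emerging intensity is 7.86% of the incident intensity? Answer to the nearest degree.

I₁ = I₀ cos²(27° − 0°) = I₀ cos²(27°) = 0.7939 I₀.
I₂ = I₁ cos²(78° − 27°) = 0.7939 I₀ · cos²(51°) = 0.3144 I₀.
Need I₃/I₀ = 0.0786, so cos²(θ − 78°) = 0.0786 / 0.3144 = 0.25.
θ − 78° = arccos(√0.25) = 60.0°, giving θ ≈ 78 + 60.0 = 138.0°.

θ ≈ 138°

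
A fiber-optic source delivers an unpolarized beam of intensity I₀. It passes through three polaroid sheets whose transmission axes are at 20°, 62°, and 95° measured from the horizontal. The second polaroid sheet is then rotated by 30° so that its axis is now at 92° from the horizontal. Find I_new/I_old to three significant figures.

Before rotation:
Unpolarized light through the first polarizer → I₁ = ½ I₀, now polarized at 20°.
I₂ = I₁ cos²(62° − 20°) = 0.5 I₀ · cos²(42°) = 0.2761 I₀.
I₃ = I₂ cos²(95° − 62°) = 0.2761 I₀ · cos²(33°) = 0.1942 I₀.
After rotation:
Unpolarized light through the first polarizer → I₁ = ½ I₀, now polarized at 20°.
I₂ = I₁ cos²(92° − 20°) = 0.5 I₀ · cos²(72°) = 0.04775 I₀.
I₃ = I₂ cos²(95° − 92°) = 0.04775 I₀ · cos²(3°) = 0.04761 I₀.
Ratio = 0.04761 / 0.1942 = 0.2452.

I_new/I_old ≈ 0.245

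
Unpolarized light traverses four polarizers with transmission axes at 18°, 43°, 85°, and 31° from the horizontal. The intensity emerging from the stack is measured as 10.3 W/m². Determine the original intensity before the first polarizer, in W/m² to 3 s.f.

Unpolarized light through the first polarizer → I₁ = ½ I₀, now polarized at 18°.
I₂ = I₁ cos²(43° − 18°) = 0.5 I₀ · cos²(25°) = 0.4107 I₀.
I₃ = I₂ cos²(85° − 43°) = 0.4107 I₀ · cos²(42°) = 0.2268 I₀.
I₄ = I₃ cos²(31° − 85°) = 0.2268 I₀ · cos²(54°) = 0.07836 I₀.
So 10.3 W/m² = 0.07836 I₀, giving I₀ = 10.3/0.07836 = 131.4 W/m².

I₀ ≈ 131 W/m²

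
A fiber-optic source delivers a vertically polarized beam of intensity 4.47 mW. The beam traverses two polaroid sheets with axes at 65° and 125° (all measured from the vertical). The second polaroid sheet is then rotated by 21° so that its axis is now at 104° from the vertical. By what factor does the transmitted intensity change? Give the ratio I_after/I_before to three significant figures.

I_new/I_old ≈ 2.42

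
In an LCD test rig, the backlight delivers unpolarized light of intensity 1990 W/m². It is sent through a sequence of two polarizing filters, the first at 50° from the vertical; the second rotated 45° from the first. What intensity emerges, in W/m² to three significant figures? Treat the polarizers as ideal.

I ≈ 498 W/m²

Unpolarized light through the first polarizer → I₁ = 1990 W/m²/2 = 995 W/m², polarized at 50°.
I₂ = I₁ · cos²(45°) = 995 · 0.5 = 497.5 W/m².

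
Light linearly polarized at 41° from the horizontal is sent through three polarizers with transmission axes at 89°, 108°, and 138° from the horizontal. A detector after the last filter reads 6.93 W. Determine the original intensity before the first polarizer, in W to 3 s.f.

I₀ ≈ 23.1 W

I₁ = I₀ cos²(89° − 41°) = I₀ cos²(48°) = 0.4477 I₀.
I₂ = I₁ cos²(108° − 89°) = 0.4477 I₀ · cos²(19°) = 0.4003 I₀.
I₃ = I₂ cos²(138° − 108°) = 0.4003 I₀ · cos²(30°) = 0.3002 I₀.
So 6.93 W = 0.3002 I₀, giving I₀ = 6.93/0.3002 = 23.08 W.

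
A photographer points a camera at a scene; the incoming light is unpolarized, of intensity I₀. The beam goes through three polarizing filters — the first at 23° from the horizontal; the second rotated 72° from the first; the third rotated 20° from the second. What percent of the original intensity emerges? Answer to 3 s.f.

≈ 4.22%

Unpolarized light through the first polarizer → I₁ = ½ I₀, now polarized at 23°.
I₂ = I₁ cos²(72°) = 0.5 · 0.09549 I₀ = 0.04775 I₀.
I₃ = I₂ cos²(20°) = 0.04775 · 0.883 I₀ = 0.04216 I₀.
That is 4.216% of the incident intensity.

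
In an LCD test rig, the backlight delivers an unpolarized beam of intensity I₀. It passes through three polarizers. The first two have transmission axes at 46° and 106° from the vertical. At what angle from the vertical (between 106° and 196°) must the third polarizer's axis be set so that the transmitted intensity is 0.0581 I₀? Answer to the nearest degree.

θ ≈ 153°

Unpolarized light through the first polarizer → I₁ = ½ I₀, now polarized at 46°.
I₂ = I₁ cos²(106° − 46°) = 0.5 I₀ · cos²(60°) = 0.125 I₀.
Need I₃/I₀ = 0.0581, so cos²(θ − 106°) = 0.0581 / 0.125 = 0.4648.
θ − 106° = arccos(√0.4648) = 47.0°, giving θ ≈ 106 + 47.0 = 153.0°.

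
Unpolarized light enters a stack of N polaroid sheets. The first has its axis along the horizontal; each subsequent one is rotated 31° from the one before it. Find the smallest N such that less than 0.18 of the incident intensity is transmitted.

N = 5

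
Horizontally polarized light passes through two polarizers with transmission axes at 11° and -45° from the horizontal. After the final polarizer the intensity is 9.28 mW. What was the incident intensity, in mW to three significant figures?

I₀ ≈ 30.8 mW

I₁ = I₀ cos²(11° − 0°) = I₀ cos²(11°) = 0.9636 I₀.
I₂ = I₁ cos²(-45° − 11°) = 0.9636 I₀ · cos²(56°) = 0.3013 I₀.
So 9.28 mW = 0.3013 I₀, giving I₀ = 9.28/0.3013 = 30.8 mW.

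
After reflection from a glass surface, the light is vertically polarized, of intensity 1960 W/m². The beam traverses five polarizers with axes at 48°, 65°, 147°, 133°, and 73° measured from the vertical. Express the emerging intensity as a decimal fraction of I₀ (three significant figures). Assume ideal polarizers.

I₁ = 1960 W/m² · cos²(48°) = 877.6 W/m².
I₂ = I₁ · cos²(17°) = 877.6 · 0.9145 = 802.5 W/m².
I₃ = I₂ · cos²(82°) = 802.5 · 0.01937 = 15.54 W/m².
I₄ = I₃ · cos²(14°) = 15.54 · 0.9415 = 14.63 W/m².
I₅ = I₄ · cos²(60°) = 14.63 · 0.25 = 3.659 W/m².
Transmitted fraction = 0.001867.

I/I₀ ≈ 0.00187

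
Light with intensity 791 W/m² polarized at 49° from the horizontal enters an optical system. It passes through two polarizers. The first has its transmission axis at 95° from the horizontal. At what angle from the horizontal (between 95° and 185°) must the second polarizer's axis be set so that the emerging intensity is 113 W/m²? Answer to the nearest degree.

I₁ = I₀ cos²(95° − 49°) = I₀ cos²(46°) = 0.4826 I₀.
Target fraction: 113 / 791 W/m² = 0.1429 of I₀.
Need I₂/I₀ = 0.1429, so cos²(θ − 95°) = 0.1429 / 0.4826 = 0.296.
θ − 95° = arccos(√0.296) = 57.0°, giving θ ≈ 95 + 57.0 = 152.0°.

θ ≈ 152°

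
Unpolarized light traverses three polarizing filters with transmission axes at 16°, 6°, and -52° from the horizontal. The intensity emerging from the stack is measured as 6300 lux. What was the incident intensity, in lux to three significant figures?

Unpolarized light through the first polarizer → I₁ = ½ I₀, now polarized at 16°.
I₂ = I₁ cos²(6° − 16°) = 0.5 I₀ · cos²(10°) = 0.4849 I₀.
I₃ = I₂ cos²(-52° − 6°) = 0.4849 I₀ · cos²(58°) = 0.1362 I₀.
So 6300 lux = 0.1362 I₀, giving I₀ = 6300/0.1362 = 4.626e+04 lux.

I₀ ≈ 4.63e4 lux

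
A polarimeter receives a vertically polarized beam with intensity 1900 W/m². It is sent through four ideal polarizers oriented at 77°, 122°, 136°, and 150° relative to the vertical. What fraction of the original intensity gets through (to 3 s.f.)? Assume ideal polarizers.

I₁ = 1900 W/m² · cos²(77°) = 96.15 W/m².
I₂ = I₁ · cos²(45°) = 96.15 · 0.5 = 48.07 W/m².
I₃ = I₂ · cos²(14°) = 48.07 · 0.9415 = 45.26 W/m².
I₄ = I₃ · cos²(14°) = 45.26 · 0.9415 = 42.61 W/m².
Transmitted fraction = 0.02243.

I/I₀ ≈ 0.0224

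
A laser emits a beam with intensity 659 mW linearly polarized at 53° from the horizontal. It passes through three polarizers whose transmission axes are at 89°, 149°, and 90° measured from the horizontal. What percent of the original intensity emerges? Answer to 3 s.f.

I₁ = 659 mW · cos²(36°) = 431.3 mW.
I₂ = I₁ · cos²(60°) = 431.3 · 0.25 = 107.8 mW.
I₃ = I₂ · cos²(59°) = 107.8 · 0.2653 = 28.6 mW.
That is 4.34% of the incident intensity.

≈ 4.34%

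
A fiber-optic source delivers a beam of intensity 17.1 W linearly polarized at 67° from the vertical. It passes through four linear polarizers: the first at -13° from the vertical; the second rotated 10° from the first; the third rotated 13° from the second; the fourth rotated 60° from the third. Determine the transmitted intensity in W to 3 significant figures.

I ≈ 0.119 W

I₁ = 17.1 W · cos²(80°) = 0.5156 W.
I₂ = I₁ · cos²(10°) = 0.5156 · 0.9698 = 0.5001 W.
I₃ = I₂ · cos²(13°) = 0.5001 · 0.9494 = 0.4748 W.
I₄ = I₃ · cos²(60°) = 0.4748 · 0.25 = 0.1187 W.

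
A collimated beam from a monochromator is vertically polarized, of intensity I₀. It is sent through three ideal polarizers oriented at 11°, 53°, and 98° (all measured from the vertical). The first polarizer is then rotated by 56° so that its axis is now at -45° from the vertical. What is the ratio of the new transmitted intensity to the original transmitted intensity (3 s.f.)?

I_new/I_old ≈ 0.0182

Before rotation:
I₁ = I₀ cos²(11° − 0°) = I₀ cos²(11°) = 0.9636 I₀.
I₂ = I₁ cos²(53° − 11°) = 0.9636 I₀ · cos²(42°) = 0.5322 I₀.
I₃ = I₂ cos²(98° − 53°) = 0.5322 I₀ · cos²(45°) = 0.2661 I₀.
After rotation:
I₁ = I₀ cos²(-45° − 0°) = I₀ cos²(45°) = 0.5 I₀.
Angle between axes 1 and 2: 82°. I₂ = 0.5 I₀ · cos²(82°) = 0.009685 I₀.
I₃ = I₂ cos²(98° − 53°) = 0.009685 I₀ · cos²(45°) = 0.004842 I₀.
Ratio = 0.004842 / 0.2661 = 0.0182.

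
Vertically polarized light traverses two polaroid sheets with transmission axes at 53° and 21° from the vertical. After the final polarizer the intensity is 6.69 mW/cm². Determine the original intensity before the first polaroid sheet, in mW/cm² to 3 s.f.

I₁ = I₀ cos²(53° − 0°) = I₀ cos²(53°) = 0.3622 I₀.
I₂ = I₁ cos²(21° − 53°) = 0.3622 I₀ · cos²(32°) = 0.2605 I₀.
So 6.69 mW/cm² = 0.2605 I₀, giving I₀ = 6.69/0.2605 = 25.68 mW/cm².

I₀ ≈ 25.7 mW/cm²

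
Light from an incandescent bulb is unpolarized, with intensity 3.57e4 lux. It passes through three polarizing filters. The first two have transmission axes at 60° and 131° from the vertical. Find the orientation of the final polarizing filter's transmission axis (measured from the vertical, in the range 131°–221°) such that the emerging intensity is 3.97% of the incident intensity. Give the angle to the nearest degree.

θ ≈ 161°

Unpolarized light through the first polarizer → I₁ = ½ I₀, now polarized at 60°.
I₂ = I₁ cos²(131° − 60°) = 0.5 I₀ · cos²(71°) = 0.053 I₀.
Need I₃/I₀ = 0.0397, so cos²(θ − 131°) = 0.0397 / 0.053 = 0.7491.
θ − 131° = arccos(√0.7491) = 30.1°, giving θ ≈ 131 + 30.1 = 161.1°.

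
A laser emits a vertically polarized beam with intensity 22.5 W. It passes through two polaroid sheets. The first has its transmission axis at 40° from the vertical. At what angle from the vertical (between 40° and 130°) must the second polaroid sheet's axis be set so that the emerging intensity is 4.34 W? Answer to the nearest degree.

θ ≈ 95°

I₁ = I₀ cos²(40° − 0°) = I₀ cos²(40°) = 0.5868 I₀.
Target fraction: 4.34 / 22.5 W = 0.1929 of I₀.
Need I₂/I₀ = 0.1929, so cos²(θ − 40°) = 0.1929 / 0.5868 = 0.3287.
θ − 40° = arccos(√0.3287) = 55.0°, giving θ ≈ 40 + 55.0 = 95.0°.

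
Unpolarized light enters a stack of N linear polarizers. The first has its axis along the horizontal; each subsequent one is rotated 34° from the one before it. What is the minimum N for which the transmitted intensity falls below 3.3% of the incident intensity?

N = 9

First polarizer halves the unpolarized light: factor 1/2.
Each further stage multiplies by cos²(34°) = 0.6873.
After N polarizers: T = 0.5·0.6873^(N−1). Require T < 0.033 ⇒ N−1 > ln(0.033/0.5)/ln(0.6873) = 7.25, so N−1 ≥ 8 and N = 9.
Check: N=9 gives T = 0.0249 < 0.033; N=8 gives T = 0.03623.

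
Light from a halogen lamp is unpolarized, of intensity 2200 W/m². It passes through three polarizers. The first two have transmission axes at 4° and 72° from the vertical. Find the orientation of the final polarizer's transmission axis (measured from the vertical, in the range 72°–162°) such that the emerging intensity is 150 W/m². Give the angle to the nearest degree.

θ ≈ 82°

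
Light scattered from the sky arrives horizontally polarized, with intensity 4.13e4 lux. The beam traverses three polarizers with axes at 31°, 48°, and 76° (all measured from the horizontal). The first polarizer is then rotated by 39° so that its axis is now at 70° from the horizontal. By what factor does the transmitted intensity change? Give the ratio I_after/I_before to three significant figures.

Before rotation:
By Malus's law, I₁ = I₀ cos²(31° − 0°) = I₀ cos²(31°) = 0.7347 I₀.
I₂ = I₁ cos²(48° − 31°) = 0.7347 I₀ · cos²(17°) = 0.6719 I₀.
I₃ = I₂ cos²(76° − 48°) = 0.6719 I₀ · cos²(28°) = 0.5238 I₀.
After rotation:
I₁ = I₀ cos²(70° − 0°) = I₀ cos²(70°) = 0.117 I₀.
I₂ = I₁ cos²(48° − 70°) = 0.117 I₀ · cos²(22°) = 0.1006 I₀.
I₃ = I₂ cos²(76° − 48°) = 0.1006 I₀ · cos²(28°) = 0.0784 I₀.
Ratio = 0.0784 / 0.5238 = 0.1497.

I_new/I_old ≈ 0.150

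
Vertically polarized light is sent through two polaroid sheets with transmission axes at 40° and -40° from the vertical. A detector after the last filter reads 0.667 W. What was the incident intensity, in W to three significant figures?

I₁ = I₀ cos²(40° − 0°) = I₀ cos²(40°) = 0.5868 I₀.
I₂ = I₁ cos²(-40° − 40°) = 0.5868 I₀ · cos²(80°) = 0.01769 I₀.
So 0.667 W = 0.01769 I₀, giving I₀ = 0.667/0.01769 = 37.69 W.

I₀ ≈ 37.7 W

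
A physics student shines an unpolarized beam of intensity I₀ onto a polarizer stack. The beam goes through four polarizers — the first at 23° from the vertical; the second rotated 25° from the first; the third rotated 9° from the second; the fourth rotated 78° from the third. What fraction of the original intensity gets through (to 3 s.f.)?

≈ 0.0173 I₀

Unpolarized light through the first polarizer → I₁ = ½ I₀, now polarized at 23°.
I₂ = I₁ cos²(25°) = 0.5 · 0.8214 I₀ = 0.4107 I₀.
I₃ = I₂ cos²(9°) = 0.4107 · 0.9755 I₀ = 0.4006 I₀.
I₄ = I₃ cos²(78°) = 0.4006 · 0.04323 I₀ = 0.01732 I₀.
Transmitted fraction = 0.01732.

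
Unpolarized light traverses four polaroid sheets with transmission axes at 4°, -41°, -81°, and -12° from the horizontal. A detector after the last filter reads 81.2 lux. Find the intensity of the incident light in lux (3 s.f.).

I₀ ≈ 4310 lux

Unpolarized light through the first polarizer → I₁ = ½ I₀, now polarized at 4°.
I₂ = I₁ cos²(-41° − 4°) = 0.5 I₀ · cos²(45°) = 0.25 I₀.
I₃ = I₂ cos²(-81° + 41°) = 0.25 I₀ · cos²(40°) = 0.1467 I₀.
I₄ = I₃ cos²(-12° + 81°) = 0.1467 I₀ · cos²(69°) = 0.01884 I₀.
So 81.2 lux = 0.01884 I₀, giving I₀ = 81.2/0.01884 = 4310 lux.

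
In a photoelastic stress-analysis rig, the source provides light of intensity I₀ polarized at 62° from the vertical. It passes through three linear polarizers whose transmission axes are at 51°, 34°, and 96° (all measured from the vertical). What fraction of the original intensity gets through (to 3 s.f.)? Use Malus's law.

≈ 0.194 I₀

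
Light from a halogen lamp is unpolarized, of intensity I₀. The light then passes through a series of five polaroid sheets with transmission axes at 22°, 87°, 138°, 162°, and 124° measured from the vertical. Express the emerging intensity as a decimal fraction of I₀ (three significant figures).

≈ 0.0183 I₀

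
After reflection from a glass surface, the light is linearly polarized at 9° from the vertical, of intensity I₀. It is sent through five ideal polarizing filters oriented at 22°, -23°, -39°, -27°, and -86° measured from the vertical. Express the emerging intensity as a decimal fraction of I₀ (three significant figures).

I₁ = I₀ cos²(22° − 9°) = I₀ cos²(13°) = 0.9494 I₀.
I₂ = I₁ cos²(-23° − 22°) = 0.9494 I₀ · cos²(45°) = 0.4747 I₀.
I₃ = I₂ cos²(-39° + 23°) = 0.4747 I₀ · cos²(16°) = 0.4386 I₀.
I₄ = I₃ cos²(-27° + 39°) = 0.4386 I₀ · cos²(12°) = 0.4197 I₀.
I₅ = I₄ cos²(-86° + 27°) = 0.4197 I₀ · cos²(59°) = 0.1113 I₀.
Transmitted fraction = 0.1113.

≈ 0.111 I₀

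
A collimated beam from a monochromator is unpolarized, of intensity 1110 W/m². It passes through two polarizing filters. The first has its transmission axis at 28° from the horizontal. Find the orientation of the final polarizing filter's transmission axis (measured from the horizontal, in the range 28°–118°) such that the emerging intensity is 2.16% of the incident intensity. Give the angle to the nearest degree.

θ ≈ 106°

Unpolarized light through the first polarizer → I₁ = ½ I₀, now polarized at 28°.
Need I₂/I₀ = 0.0216, so cos²(θ − 28°) = 0.0216 / 0.5 = 0.0432.
θ − 28° = arccos(√0.0432) = 78.0°, giving θ ≈ 28 + 78.0 = 106.0°.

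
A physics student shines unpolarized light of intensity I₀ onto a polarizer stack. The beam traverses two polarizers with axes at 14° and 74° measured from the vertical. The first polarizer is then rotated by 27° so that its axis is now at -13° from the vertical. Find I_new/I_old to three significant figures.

Before rotation:
Unpolarized light through the first polarizer → I₁ = ½ I₀, now polarized at 14°.
I₂ = I₁ cos²(74° − 14°) = 0.5 I₀ · cos²(60°) = 0.125 I₀.
After rotation:
Unpolarized light through the first polarizer → I₁ = ½ I₀, now polarized at -13°.
I₂ = I₁ cos²(74° + 13°) = 0.5 I₀ · cos²(87°) = 0.00137 I₀.
Ratio = 0.00137 / 0.125 = 0.01096.

I_new/I_old ≈ 0.0110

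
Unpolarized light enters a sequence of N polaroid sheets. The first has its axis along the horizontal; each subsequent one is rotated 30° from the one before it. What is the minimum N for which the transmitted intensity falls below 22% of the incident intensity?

First polarizer halves the unpolarized light: factor 1/2.
Each further stage multiplies by cos²(30°) = 0.75.
After N polarizers: T = 0.5·0.75^(N−1). Require T < 0.22 ⇒ N−1 > ln(0.22/0.5)/ln(0.75) = 2.85, so N−1 ≥ 3 and N = 4.
Check: N=4 gives T = 0.2109 < 0.22; N=3 gives T = 0.2813.

N = 4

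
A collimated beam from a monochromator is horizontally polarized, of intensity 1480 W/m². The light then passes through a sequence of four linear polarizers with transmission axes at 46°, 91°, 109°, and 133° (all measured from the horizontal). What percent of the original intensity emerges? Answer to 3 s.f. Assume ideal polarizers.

By Malus's law, I₁ = 1480 W/m² · cos²(46°) = 714.2 W/m².
I₂ = I₁ · cos²(45°) = 714.2 · 0.5 = 357.1 W/m².
I₃ = I₂ · cos²(18°) = 357.1 · 0.9045 = 323 W/m².
I₄ = I₃ · cos²(24°) = 323 · 0.8346 = 269.6 W/m².
That is 18.21% of the incident intensity.

≈ 18.2%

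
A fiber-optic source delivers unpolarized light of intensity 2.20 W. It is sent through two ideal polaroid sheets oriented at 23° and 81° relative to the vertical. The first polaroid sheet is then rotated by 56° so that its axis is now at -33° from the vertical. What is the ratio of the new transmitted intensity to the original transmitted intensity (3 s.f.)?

I_new/I_old ≈ 0.589

Before rotation:
Unpolarized light through the first polarizer → I₁ = ½ I₀, now polarized at 23°.
I₂ = I₁ cos²(81° − 23°) = 0.5 I₀ · cos²(58°) = 0.1404 I₀.
After rotation:
Unpolarized light through the first polarizer → I₁ = ½ I₀, now polarized at -33°.
Angle between axes 1 and 2: 66°. I₂ = 0.5 I₀ · cos²(66°) = 0.08272 I₀.
Ratio = 0.08272 / 0.1404 = 0.5891.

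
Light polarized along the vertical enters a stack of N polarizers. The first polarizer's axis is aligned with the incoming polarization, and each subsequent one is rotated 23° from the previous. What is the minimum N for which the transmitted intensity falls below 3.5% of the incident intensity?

N = 22

First polarizer is aligned with the polarization: full transmission.
Each further stage multiplies by cos²(23°) = 0.8473.
After N polarizers: T = 0.8473^(N−1). Require T < 0.035 ⇒ N−1 > ln(0.035)/ln(0.8473) = 20.24, so N−1 ≥ 21 and N = 22.
Check: N=22 gives T = 0.03084 < 0.035; N=21 gives T = 0.0364.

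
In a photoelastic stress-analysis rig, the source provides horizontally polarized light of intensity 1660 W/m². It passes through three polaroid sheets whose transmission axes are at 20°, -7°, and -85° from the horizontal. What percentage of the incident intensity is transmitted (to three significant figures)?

By Malus's law, I₁ = 1660 W/m² · cos²(20°) = 1466 W/m².
I₂ = I₁ · cos²(27°) = 1466 · 0.7939 = 1164 W/m².
I₃ = I₂ · cos²(78°) = 1164 · 0.04323 = 50.3 W/m².
That is 3.03% of the incident intensity.

≈ 3.03%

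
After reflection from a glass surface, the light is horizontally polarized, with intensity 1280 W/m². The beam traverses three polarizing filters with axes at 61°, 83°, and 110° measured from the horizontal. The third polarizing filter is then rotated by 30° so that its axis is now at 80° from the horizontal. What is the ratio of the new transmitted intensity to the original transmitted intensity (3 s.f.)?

I_new/I_old ≈ 1.26

Before rotation:
I₁ = I₀ cos²(61° − 0°) = I₀ cos²(61°) = 0.235 I₀.
I₂ = I₁ cos²(83° − 61°) = 0.235 I₀ · cos²(22°) = 0.2021 I₀.
I₃ = I₂ cos²(110° − 83°) = 0.2021 I₀ · cos²(27°) = 0.1604 I₀.
After rotation:
I₁ = I₀ cos²(61° − 0°) = I₀ cos²(61°) = 0.235 I₀.
I₂ = I₁ cos²(83° − 61°) = 0.235 I₀ · cos²(22°) = 0.2021 I₀.
I₃ = I₂ cos²(80° − 83°) = 0.2021 I₀ · cos²(3°) = 0.2015 I₀.
Ratio = 0.2015 / 0.1604 = 1.256.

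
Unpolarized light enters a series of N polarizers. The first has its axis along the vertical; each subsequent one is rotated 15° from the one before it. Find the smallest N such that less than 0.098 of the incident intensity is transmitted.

First polarizer halves the unpolarized light: factor 1/2.
Each further stage multiplies by cos²(15°) = 0.933.
After N polarizers: T = 0.5·0.933^(N−1). Require T < 0.098 ⇒ N−1 > ln(0.098/0.5)/ln(0.933) = 23.50, so N−1 ≥ 24 and N = 25.
Check: N=25 gives T = 0.09468 < 0.098; N=24 gives T = 0.1015.

N = 25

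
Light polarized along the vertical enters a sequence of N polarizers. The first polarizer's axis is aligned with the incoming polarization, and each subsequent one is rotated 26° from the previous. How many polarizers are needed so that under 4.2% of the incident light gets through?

First polarizer is aligned with the polarization: full transmission.
Each further stage multiplies by cos²(26°) = 0.8078.
After N polarizers: T = 0.8078^(N−1). Require T < 0.042 ⇒ N−1 > ln(0.042)/ln(0.8078) = 14.85, so N−1 ≥ 15 and N = 16.
Check: N=16 gives T = 0.04072 < 0.042; N=15 gives T = 0.05041.

N = 16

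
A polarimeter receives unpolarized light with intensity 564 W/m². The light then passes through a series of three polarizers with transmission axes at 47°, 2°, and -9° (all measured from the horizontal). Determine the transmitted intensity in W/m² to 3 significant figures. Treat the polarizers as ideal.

Unpolarized light through the first polarizer → I₁ = 564 W/m²/2 = 282 W/m², polarized at 47°.
I₂ = I₁ · cos²(45°) = 282 · 0.5 = 141 W/m².
I₃ = I₂ · cos²(11°) = 141 · 0.9636 = 135.9 W/m².

I ≈ 136 W/m²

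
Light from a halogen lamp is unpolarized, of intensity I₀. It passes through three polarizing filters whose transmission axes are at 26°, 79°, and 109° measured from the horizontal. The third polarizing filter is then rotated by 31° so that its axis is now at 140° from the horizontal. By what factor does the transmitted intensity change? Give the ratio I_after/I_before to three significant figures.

I_new/I_old ≈ 0.313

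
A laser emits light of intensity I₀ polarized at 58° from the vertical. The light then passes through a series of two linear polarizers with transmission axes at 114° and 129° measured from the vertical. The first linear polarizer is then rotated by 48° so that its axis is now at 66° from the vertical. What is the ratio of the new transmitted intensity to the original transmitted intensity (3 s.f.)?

I_new/I_old ≈ 0.693

Before rotation:
I₁ = I₀ cos²(114° − 58°) = I₀ cos²(56°) = 0.3127 I₀.
I₂ = I₁ cos²(129° − 114°) = 0.3127 I₀ · cos²(15°) = 0.2917 I₀.
After rotation:
I₁ = I₀ cos²(66° − 58°) = I₀ cos²(8°) = 0.9806 I₀.
I₂ = I₁ cos²(129° − 66°) = 0.9806 I₀ · cos²(63°) = 0.2021 I₀.
Ratio = 0.2021 / 0.2917 = 0.6928.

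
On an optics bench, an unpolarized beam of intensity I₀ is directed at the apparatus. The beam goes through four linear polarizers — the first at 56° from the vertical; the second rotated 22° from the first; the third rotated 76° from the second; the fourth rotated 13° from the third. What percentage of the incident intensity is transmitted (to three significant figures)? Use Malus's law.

≈ 2.39%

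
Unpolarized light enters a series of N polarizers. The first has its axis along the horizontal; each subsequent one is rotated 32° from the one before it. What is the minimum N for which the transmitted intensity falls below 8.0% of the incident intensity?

First polarizer halves the unpolarized light: factor 1/2.
Each further stage multiplies by cos²(32°) = 0.7192.
After N polarizers: T = 0.5·0.7192^(N−1). Require T < 0.080 ⇒ N−1 > ln(0.080/0.5)/ln(0.7192) = 5.56, so N−1 ≥ 6 and N = 7.
Check: N=7 gives T = 0.06919 < 0.080; N=6 gives T = 0.0962.

N = 7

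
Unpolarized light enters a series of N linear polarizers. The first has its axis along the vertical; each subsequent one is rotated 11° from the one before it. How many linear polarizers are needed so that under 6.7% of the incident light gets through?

N = 56

First polarizer halves the unpolarized light: factor 1/2.
Each further stage multiplies by cos²(11°) = 0.9636.
After N polarizers: T = 0.5·0.9636^(N−1). Require T < 0.067 ⇒ N−1 > ln(0.067/0.5)/ln(0.9636) = 54.19, so N−1 ≥ 55 and N = 56.
Check: N=56 gives T = 0.06503 < 0.067; N=55 gives T = 0.06748.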